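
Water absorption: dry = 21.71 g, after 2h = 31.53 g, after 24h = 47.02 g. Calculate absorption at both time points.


2h absorption = 45.2%
24h absorption = 116.6%


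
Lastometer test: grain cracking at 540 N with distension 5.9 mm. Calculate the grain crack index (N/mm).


91.5 N/mm


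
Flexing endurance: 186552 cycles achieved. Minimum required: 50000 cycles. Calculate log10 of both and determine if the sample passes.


Achieved: log10 = 5.27
Required: log10 = 4.70
Passes: Yes


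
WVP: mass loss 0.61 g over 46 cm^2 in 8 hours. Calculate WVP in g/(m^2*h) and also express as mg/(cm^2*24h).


WVP = 16.58 g/(m^2*h)
Daily rate = 39.78 mg/(cm^2*24h)


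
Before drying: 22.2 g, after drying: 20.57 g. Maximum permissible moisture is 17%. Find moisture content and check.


Moisture content = 7.3%
Acceptable: Yes

MC = (22.2 - 20.57) / 22.2 x 100 = 7.3%
Maximum: 17%
Acceptable: Yes


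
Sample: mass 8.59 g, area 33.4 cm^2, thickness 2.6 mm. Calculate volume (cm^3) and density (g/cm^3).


Thickness in cm = 2.6 / 10 = 0.26 cm
Volume = 33.4 x 0.26 = 8.684 cm^3
Density = 8.59 / 8.684 = 0.989 g/cm^3


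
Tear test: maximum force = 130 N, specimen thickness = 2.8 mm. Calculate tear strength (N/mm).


46.4 N/mm


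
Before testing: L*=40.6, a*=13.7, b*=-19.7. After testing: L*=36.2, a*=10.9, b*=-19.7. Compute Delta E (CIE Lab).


dL = 36.2 - 40.6 = -4.4
da = 10.9 - 13.7 = -2.8
db = -19.7 - (-19.7) = 0.0
dE = sqrt((-4.4)^2 + (-2.8)^2 + (0.0)^2) = 5.22


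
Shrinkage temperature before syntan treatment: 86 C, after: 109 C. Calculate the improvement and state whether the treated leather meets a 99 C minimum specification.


Improvement = 109 - 86 = 23 C
Spec check: 109 C >= 99 C? Yes


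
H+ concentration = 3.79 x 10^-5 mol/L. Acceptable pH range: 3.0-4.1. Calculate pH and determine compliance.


pH = -log10(3.79 x 10^-5) = 4.42
Range: 3.0 to 4.1
Compliant: No


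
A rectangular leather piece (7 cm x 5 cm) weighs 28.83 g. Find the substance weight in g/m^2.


8237.1 g/m^2


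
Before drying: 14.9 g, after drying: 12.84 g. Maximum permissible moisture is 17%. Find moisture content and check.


Moisture content = 13.8%
Acceptable: Yes

MC = (14.9 - 12.84) / 14.9 x 100 = 13.8%
Maximum: 17%
Acceptable: Yes


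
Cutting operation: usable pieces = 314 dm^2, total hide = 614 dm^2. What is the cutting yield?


Yield = usable / total x 100
Yield = 314 / 614 x 100 = 51.1%


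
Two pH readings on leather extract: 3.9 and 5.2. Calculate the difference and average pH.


Difference = 1.3
Average pH = 4.55

Difference = |3.9 - 5.2| = 1.3
Average = (3.9 + 5.2) / 2 = 4.55


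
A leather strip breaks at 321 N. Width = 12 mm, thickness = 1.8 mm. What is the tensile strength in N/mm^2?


14.86 N/mm^2

Cross-sectional area = 12 x 1.8 = 21.6 mm^2
Tensile strength = 321 / 21.6 = 14.86 N/mm^2


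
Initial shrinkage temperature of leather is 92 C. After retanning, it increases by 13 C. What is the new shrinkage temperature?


105 C


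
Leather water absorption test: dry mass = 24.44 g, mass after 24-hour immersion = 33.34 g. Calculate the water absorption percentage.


Water absorbed = 33.34 - 24.44 = 8.90 g
WA% = 8.90 / 24.44 x 100 = 36.4%


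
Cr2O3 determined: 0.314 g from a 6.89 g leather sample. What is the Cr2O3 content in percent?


Cr2O3% = 0.314 / 6.89 x 100
Cr2O3% = 4.56%


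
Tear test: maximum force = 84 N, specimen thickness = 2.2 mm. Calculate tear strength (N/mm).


38.2 N/mm

Tear strength = force / thickness
Tear = 84 / 2.2 = 38.2 N/mm


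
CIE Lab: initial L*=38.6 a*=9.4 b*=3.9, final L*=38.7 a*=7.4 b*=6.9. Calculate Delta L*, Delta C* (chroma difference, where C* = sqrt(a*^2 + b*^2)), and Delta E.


Delta L* = 38.7 - 38.6 = 0.1
C1* = sqrt((9.4)^2 + (3.9)^2) = 10.177
C2* = sqrt((7.4)^2 + (6.9)^2) = 10.118
Delta C* = 10.118 - 10.177 = -0.06
Delta E = sqrt((0.1)^2 + (-2.0)^2 + (3.0)^2) = 3.61


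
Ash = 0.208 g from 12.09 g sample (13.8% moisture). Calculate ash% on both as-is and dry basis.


As-is ash% = 0.208 / 12.09 x 100 = 1.72%
Dry mass = 12.09 x (100 - 13.8) / 100 = 10.42158 g
Dry-basis ash% = 0.208 / 10.42158 x 100 = 2.00%


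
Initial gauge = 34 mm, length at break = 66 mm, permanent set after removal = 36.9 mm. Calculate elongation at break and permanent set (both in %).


Elongation at break = 94.1%
Permanent set = 8.5%

Elongation at break = (66 - 34) / 34 x 100 = 94.1%
Permanent set = (36.9 - 34) / 34 x 100 = 8.5%


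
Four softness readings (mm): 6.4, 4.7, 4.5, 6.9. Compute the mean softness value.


Sum = 6.4 + 4.7 + 4.5 + 6.9
Mean = 22.5 / 4 = 5.63 mm


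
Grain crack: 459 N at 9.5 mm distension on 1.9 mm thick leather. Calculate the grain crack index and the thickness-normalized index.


Crack index = 459 / 9.5 = 48.3 N/mm
Normalized = 48.3 / 1.9 = 25.4 N/mm per mm


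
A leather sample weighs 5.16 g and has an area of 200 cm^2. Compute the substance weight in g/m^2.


Substance weight = mass / area x 10000
SW = 5.16 / 200 x 10000
SW = 258.0 g/m^2


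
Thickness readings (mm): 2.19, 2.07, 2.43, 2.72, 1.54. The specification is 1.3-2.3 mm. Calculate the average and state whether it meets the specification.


Average = 2.19 mm
Within specification: Yes

Sum = 10.95
Average = 10.95 / 5 = 2.19 mm
Specification range: 1.3 to 2.3 mm
Within spec: Yes


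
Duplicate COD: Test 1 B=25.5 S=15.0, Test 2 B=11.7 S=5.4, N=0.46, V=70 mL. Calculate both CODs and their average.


COD1 = 552.0 mg/L
COD2 = 331.2 mg/L
Average = 441.6 mg/L

COD1 = (25.5 - 15.0) x 0.46 x 8000 / 70 = 552.0 mg/L
COD2 = (11.7 - 5.4) x 0.46 x 8000 / 70 = 331.2 mg/L
Average = (552.0 + 331.2) / 2 = 441.6 mg/L


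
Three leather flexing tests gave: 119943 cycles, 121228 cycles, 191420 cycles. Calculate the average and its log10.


Average = 144197 cycles
log10 = 5.16


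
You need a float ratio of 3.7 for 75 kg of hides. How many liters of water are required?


277.5 L

Water = hide weight x target ratio
Water = 75 x 3.7 = 277.5 L


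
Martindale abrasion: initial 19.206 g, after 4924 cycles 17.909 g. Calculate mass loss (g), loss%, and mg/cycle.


Loss = 19.206 - 17.909 = 1.297 g
Loss% = 1.297 / 19.206 x 100 = 6.75%
Rate = 1.297 / 4924 x 1000 = 0.263 mg/cycle


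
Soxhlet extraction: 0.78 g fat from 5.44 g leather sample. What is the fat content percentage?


14.3%


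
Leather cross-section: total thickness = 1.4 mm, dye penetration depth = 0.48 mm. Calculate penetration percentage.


Penetration% = 0.48 / 1.4 x 100
Penetration = 34.3%


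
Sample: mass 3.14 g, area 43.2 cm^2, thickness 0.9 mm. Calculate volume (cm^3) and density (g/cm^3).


Thickness in cm = 0.9 / 10 = 0.09 cm
Volume = 43.2 x 0.09 = 3.888 cm^3
Density = 3.14 / 3.888 = 0.808 g/cm^3


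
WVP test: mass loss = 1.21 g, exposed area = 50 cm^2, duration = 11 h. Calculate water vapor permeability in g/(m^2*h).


22.00 g/(m^2*h)

WVP = mass_loss / (area x time) x 10000
WVP = 1.21 / (50 x 11) x 10000
WVP = 1.21 / 550 x 10000 = 22.00 g/(m^2*h)


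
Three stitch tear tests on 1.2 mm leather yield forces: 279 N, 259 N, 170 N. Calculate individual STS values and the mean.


STS1 = 279 / 1.2 = 232.5 N/mm
STS2 = 259 / 1.2 = 215.8 N/mm
STS3 = 170 / 1.2 = 141.7 N/mm
Mean = (232.5 + 215.8 + 141.7) / 3 = 196.7 N/mm


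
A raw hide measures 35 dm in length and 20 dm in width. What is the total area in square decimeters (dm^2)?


700 dm^2


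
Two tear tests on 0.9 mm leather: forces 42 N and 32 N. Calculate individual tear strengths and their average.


Tear 1 = 46.7 N/mm
Tear 2 = 35.6 N/mm
Average = 41.2 N/mm


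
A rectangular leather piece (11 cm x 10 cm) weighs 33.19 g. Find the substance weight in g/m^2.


Area = 11 x 10 = 110 cm^2
SW = 33.19 / 110 x 10000 = 3017.3 g/m^2


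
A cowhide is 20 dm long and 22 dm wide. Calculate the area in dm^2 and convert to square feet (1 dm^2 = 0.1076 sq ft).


440 dm^2
47.34 sq ft

Area = 20 x 22 = 440 dm^2
Conversion: 440 x 0.1076 = 47.34 sq ft


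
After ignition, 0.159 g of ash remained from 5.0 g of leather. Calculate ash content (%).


3.18%


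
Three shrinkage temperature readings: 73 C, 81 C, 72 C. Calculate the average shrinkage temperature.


75.3 C

Average = (73 + 81 + 72) / 3
Average = 226 / 3 = 75.3 C


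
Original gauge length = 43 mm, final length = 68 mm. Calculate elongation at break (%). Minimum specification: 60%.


Elongation = 58.1%
Meets spec: No


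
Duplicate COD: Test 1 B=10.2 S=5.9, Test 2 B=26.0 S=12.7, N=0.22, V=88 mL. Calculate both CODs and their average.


COD1 = 86.0 mg/L
COD2 = 266.0 mg/L
Average = 176.0 mg/L

COD1 = (10.2 - 5.9) x 0.22 x 8000 / 88 = 86.0 mg/L
COD2 = (26.0 - 12.7) x 0.22 x 8000 / 88 = 266.0 mg/L
Average = (86.0 + 266.0) / 2 = 176.0 mg/L


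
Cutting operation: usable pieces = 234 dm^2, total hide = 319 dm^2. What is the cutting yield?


Yield = usable / total x 100
Yield = 234 / 319 x 100 = 73.4%


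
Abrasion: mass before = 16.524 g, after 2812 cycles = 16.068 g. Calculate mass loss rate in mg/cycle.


0.162 mg/cycle


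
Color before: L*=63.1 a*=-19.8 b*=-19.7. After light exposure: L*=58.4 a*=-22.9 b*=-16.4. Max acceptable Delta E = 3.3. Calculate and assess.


Delta E = 6.53
Passes: No


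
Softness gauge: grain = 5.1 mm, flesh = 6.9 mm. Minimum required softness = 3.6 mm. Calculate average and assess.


Average softness = 6.00 mm
Meets requirement: Yes

Average = (5.1 + 6.9) / 2 = 6.00 mm
Minimum = 3.6 mm
Meets requirement: Yes


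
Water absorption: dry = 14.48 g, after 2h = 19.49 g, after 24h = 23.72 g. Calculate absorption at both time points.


WA (2h) = (19.49 - 14.48) / 14.48 x 100 = 34.6%
WA (24h) = (23.72 - 14.48) / 14.48 x 100 = 63.8%


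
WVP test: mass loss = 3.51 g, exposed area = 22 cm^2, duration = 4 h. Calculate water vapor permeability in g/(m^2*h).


WVP = mass_loss / (area x time) x 10000
WVP = 3.51 / (22 x 4) x 10000
WVP = 3.51 / 88 x 10000 = 398.86 g/(m^2*h)


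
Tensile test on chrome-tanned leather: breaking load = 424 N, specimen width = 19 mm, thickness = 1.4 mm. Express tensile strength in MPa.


Cross-section = 19 x 1.4 = 26.6 mm^2
TS = 424 / 26.6 = 15.94 MPa
(1 N/mm^2 = 1 MPa)


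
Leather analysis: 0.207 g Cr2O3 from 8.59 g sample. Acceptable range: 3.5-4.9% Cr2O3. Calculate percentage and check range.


Cr2O3 = 2.41%
Within range: No

Cr2O3% = 0.207 / 8.59 x 100 = 2.41%
Acceptable range: 3.5 to 4.9%
Within range: No


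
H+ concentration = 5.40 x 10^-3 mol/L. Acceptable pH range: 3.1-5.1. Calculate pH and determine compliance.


pH = -log10(5.40 x 10^-3) = 2.27
Range: 3.1 to 5.1
Compliant: No


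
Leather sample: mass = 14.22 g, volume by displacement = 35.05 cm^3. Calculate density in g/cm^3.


Density = mass / volume
Density = 14.22 / 35.05 = 0.406 g/cm^3


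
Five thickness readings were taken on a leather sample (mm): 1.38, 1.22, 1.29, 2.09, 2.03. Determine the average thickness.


Sum = 1.38 + 1.22 + 1.29 + 2.09 + 2.03 = 8.01
Average = 8.01 / 5 = 1.60 mm


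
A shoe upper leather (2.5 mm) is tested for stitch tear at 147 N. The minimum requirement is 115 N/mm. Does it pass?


STS = 147 / 2.5 = 58.8 N/mm
Minimum required: 115 N/mm
Passes: No


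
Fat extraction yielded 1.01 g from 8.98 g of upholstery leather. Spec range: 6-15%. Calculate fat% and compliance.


Fat% = 1.01 / 8.98 x 100 = 11.2%
Spec range: 6-15%
Compliant: Yes


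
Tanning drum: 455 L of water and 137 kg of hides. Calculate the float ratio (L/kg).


Float ratio = water / hide weight
Ratio = 455 / 137 = 3.3


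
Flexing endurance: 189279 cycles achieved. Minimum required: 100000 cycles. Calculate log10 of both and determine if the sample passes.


Achieved: log10 = 5.28
Required: log10 = 5.00
Passes: Yes

log10(189279) = 5.28
log10(100000) = 5.00
Passes: Yes


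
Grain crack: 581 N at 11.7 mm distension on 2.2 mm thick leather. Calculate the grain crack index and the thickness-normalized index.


Crack index = 581 / 11.7 = 49.7 N/mm
Normalized = 49.7 / 2.2 = 22.6 N/mm per mm


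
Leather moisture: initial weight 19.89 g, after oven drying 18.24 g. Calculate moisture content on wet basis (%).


8.3%

Moisture = 19.89 - 18.24 = 1.65 g
MC = 1.65 / 19.89 x 100 = 8.3%


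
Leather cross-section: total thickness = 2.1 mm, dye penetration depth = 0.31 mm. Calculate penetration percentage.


Penetration% = 0.31 / 2.1 x 100
Penetration = 14.8%


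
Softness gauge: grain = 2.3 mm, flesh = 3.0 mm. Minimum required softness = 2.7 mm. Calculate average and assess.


Average = (2.3 + 3.0) / 2 = 2.65 mm
Minimum = 2.7 mm
Meets requirement: No


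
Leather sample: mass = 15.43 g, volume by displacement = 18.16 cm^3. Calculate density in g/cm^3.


Density = mass / volume
Density = 15.43 / 18.16 = 0.850 g/cm^3


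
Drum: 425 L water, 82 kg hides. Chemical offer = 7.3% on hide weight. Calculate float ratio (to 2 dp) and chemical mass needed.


Float ratio = 425 / 82 = 5.18
Chemical = 82 x 7.3 / 100 = 5.986 kg


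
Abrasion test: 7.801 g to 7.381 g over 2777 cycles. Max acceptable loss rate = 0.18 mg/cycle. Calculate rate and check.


Rate = 0.151 mg/cycle
Passes: Yes

Loss = 7.801 - 7.381 = 0.420 g
Rate = 0.420 g / 2777 cycles x 1000 = 0.151 mg/cycle
Max = 0.18 mg/cycle
Passes: Yes


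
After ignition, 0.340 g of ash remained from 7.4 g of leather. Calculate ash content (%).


4.59%


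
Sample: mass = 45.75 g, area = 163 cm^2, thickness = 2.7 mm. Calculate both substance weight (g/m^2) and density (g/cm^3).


Substance weight = 2806.7 g/m^2
Density = 1.040 g/cm^3


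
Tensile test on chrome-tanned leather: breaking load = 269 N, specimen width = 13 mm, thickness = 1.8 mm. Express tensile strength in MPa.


11.50 MPa

Cross-section = 13 x 1.8 = 23.4 mm^2
TS = 269 / 23.4 = 11.50 MPa
(1 N/mm^2 = 1 MPa)


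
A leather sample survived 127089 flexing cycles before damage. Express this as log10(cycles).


log10(127089) = 5.10


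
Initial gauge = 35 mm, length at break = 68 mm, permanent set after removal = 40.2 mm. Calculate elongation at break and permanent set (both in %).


Elongation at break = 94.3%
Permanent set = 14.9%

Elongation at break = (68 - 35) / 35 x 100 = 94.3%
Permanent set = (40.2 - 35) / 35 x 100 = 14.9%


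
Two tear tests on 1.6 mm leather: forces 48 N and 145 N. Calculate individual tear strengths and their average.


Tear 1 = 48 / 1.6 = 30.0 N/mm
Tear 2 = 145 / 1.6 = 90.6 N/mm
Average = (30.0 + 90.6) / 2 = 60.3 N/mm


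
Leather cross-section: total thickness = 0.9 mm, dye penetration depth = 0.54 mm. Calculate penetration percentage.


Penetration% = 0.54 / 0.9 x 100
Penetration = 60.0%


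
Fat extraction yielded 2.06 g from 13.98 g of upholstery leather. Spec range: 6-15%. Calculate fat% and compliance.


Fat% = 2.06 / 13.98 x 100 = 14.7%
Spec range: 6-15%
Compliant: Yes


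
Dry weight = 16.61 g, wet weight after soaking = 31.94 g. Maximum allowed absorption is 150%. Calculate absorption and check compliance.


WA = (31.94 - 16.61) / 16.61 x 100 = 92.3%
Maximum allowed: 150%
Compliant: Yes


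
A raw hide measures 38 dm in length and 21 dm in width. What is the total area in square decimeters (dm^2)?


Area = length x width
Area = 38 x 21 = 798 dm^2


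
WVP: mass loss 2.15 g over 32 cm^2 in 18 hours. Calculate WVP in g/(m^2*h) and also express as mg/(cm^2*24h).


WVP = 37.33 g/(m^2*h)
Daily rate = 89.58 mg/(cm^2*24h)


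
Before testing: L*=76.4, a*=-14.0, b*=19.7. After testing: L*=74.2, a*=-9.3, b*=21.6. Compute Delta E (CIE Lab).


Delta E = 5.53


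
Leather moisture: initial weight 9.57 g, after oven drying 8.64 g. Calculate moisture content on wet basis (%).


9.7%

Moisture = 9.57 - 8.64 = 0.93 g
MC = 0.93 / 9.57 x 100 = 9.7%


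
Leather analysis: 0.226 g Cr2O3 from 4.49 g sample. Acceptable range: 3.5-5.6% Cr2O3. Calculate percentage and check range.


Cr2O3% = 0.226 / 4.49 x 100 = 5.03%
Acceptable range: 3.5 to 5.6%
Within range: Yes


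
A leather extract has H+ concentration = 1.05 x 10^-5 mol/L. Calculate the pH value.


pH = -log10[H+]
pH = -log10(1.05 x 10^-5) = 4.98


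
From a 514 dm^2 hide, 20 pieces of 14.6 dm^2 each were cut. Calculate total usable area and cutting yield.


Usable area = 292.0 dm^2
Yield = 56.8%

Total usable = 20 x 14.6 = 292.0 dm^2
Yield = 292.0 / 514 x 100 = 56.8%


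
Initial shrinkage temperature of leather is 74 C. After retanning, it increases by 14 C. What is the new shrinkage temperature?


88 C


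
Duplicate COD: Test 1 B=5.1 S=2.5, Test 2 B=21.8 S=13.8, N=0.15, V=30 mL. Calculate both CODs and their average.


COD1 = 104.0 mg/L
COD2 = 320.0 mg/L
Average = 212.0 mg/L

COD1 = (5.1 - 2.5) x 0.15 x 8000 / 30 = 104.0 mg/L
COD2 = (21.8 - 13.8) x 0.15 x 8000 / 30 = 320.0 mg/L
Average = (104.0 + 320.0) / 2 = 212.0 mg/L


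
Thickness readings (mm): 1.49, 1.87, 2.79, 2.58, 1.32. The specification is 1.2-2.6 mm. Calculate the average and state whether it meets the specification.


Sum = 10.05
Average = 10.05 / 5 = 2.01 mm
Specification range: 1.2 to 2.6 mm
Within spec: Yes


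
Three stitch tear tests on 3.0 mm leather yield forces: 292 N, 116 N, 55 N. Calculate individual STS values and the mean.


STS1 = 292 / 3.0 = 97.3 N/mm
STS2 = 116 / 3.0 = 38.7 N/mm
STS3 = 55 / 3.0 = 18.3 N/mm
Mean = (97.3 + 38.7 + 18.3) / 3 = 51.4 N/mm


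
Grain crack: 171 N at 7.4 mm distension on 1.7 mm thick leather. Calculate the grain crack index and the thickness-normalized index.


Crack index = 23.1 N/mm
Normalized index = 13.6 N/mm per mm


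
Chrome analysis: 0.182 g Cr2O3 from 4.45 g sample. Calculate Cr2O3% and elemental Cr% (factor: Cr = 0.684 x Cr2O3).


Cr2O3% = 0.182 / 4.45 x 100 = 4.09%
Cr% = 4.09 x 0.684 = 2.80%


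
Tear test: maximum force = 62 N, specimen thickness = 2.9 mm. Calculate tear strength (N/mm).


21.4 N/mm


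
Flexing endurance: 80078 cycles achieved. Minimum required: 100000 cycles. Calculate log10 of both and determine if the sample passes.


log10(80078) = 4.90
log10(100000) = 5.00
Passes: No


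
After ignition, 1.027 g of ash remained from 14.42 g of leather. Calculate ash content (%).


7.12%


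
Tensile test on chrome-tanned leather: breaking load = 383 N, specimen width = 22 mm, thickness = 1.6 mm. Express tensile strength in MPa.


10.88 MPa

Cross-section = 22 x 1.6 = 35.2 mm^2
TS = 383 / 35.2 = 10.88 MPa
(1 N/mm^2 = 1 MPa)


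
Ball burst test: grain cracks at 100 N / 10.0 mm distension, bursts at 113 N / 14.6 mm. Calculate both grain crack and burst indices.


Crack index = 10.0 N/mm
Burst index = 7.7 N/mm

Crack index = 100 / 10.0 = 10.0 N/mm
Burst index = 113 / 14.6 = 7.7 N/mm


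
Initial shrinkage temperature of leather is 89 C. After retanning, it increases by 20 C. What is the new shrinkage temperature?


New Ts = 89 + 20 = 109 C


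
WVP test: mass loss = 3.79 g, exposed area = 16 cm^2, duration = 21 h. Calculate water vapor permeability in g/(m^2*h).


112.80 g/(m^2*h)

WVP = mass_loss / (area x time) x 10000
WVP = 3.79 / (16 x 21) x 10000
WVP = 3.79 / 336 x 10000 = 112.80 g/(m^2*h)


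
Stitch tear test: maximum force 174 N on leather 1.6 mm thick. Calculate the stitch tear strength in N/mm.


108.8 N/mm


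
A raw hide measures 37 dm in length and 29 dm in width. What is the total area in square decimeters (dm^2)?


1073 dm^2

Area = length x width
Area = 37 x 29 = 1073 dm^2


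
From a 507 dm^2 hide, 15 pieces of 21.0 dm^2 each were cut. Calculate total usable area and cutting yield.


Total usable = 15 x 21.0 = 315.0 dm^2
Yield = 315.0 / 507 x 100 = 62.1%


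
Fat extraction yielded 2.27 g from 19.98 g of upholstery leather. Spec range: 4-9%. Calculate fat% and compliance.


Fat content = 11.4%
Compliant: No

Fat% = 2.27 / 19.98 x 100 = 11.4%
Spec range: 4-9%
Compliant: No


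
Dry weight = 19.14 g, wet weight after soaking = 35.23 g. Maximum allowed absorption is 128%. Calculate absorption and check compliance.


WA = (35.23 - 19.14) / 19.14 x 100 = 84.1%
Maximum allowed: 128%
Compliant: Yes


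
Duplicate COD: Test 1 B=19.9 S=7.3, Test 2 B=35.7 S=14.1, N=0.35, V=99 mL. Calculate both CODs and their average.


COD1 = (19.9 - 7.3) x 0.35 x 8000 / 99 = 356.4 mg/L
COD2 = (35.7 - 14.1) x 0.35 x 8000 / 99 = 610.9 mg/L
Average = (356.4 + 610.9) / 2 = 483.7 mg/L


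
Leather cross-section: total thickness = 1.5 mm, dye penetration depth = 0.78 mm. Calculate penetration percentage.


52.0%

Penetration% = 0.78 / 1.5 x 100
Penetration = 52.0%


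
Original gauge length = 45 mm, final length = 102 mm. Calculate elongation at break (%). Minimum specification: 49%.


Elongation = 126.7%
Meets spec: Yes


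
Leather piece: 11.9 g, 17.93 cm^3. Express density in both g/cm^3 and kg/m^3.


0.664 g/cm^3
664 kg/m^3

Density = 11.9 / 17.93 = 0.664 g/cm^3
Convert: 0.664 x 1000 = 664 kg/m^3


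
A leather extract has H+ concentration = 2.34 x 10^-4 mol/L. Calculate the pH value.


pH = -log10[H+]
pH = -log10(2.34 x 10^-4) = 3.63


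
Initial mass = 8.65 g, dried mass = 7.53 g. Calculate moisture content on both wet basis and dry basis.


Wet basis = 12.9%
Dry basis = 14.9%

Moisture lost = 8.65 - 7.53 = 1.12 g
Wet basis MC = 1.12 / 8.65 x 100 = 12.9%
Dry basis MC = 1.12 / 7.53 x 100 = 14.9%


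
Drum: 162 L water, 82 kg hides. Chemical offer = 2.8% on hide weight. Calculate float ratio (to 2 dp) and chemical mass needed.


Float ratio = 162 / 82 = 1.98
Chemical = 82 x 2.8 / 100 = 2.296 kg


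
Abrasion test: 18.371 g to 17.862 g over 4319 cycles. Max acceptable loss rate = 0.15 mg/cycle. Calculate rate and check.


Loss = 18.371 - 17.862 = 0.509 g
Rate = 0.509 g / 4319 cycles x 1000 = 0.118 mg/cycle
Max = 0.15 mg/cycle
Passes: Yes


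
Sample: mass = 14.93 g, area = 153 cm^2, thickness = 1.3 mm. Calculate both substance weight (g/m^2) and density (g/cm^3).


Substance weight = 975.8 g/m^2
Density = 0.751 g/cm^3

SW = 14.93 / 153 x 10000 = 975.8 g/m^2
Volume = 153 x 1.3 / 10 = 19.89 cm^3
Density = 14.93 / 19.89 = 0.751 g/cm^3


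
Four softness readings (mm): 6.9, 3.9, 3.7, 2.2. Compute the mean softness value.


4.18 mm


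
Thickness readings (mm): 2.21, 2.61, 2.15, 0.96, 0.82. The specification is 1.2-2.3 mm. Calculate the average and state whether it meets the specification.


Sum = 8.75
Average = 8.75 / 5 = 1.75 mm
Specification range: 1.2 to 2.3 mm
Within spec: Yes


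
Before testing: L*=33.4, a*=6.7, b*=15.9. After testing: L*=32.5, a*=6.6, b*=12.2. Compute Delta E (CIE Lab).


Delta E = 3.81

dL = 32.5 - 33.4 = -0.9
da = 6.6 - 6.7 = -0.1
db = 12.2 - 15.9 = -3.7
dE = sqrt((-0.9)^2 + (-0.1)^2 + (-3.7)^2) = 3.81


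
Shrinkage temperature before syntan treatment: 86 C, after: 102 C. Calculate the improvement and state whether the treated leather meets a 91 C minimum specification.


Improvement = 16 C
Meets 91 C spec: Yes

Improvement = 102 - 86 = 16 C
Spec check: 102 C >= 91 C? Yes


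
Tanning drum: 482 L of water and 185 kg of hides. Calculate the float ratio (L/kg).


Float ratio = water / hide weight
Ratio = 482 / 185 = 2.6


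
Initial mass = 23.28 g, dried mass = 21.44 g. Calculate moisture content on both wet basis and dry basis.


Wet basis = 7.9%
Dry basis = 8.6%

Moisture lost = 23.28 - 21.44 = 1.84 g
Wet basis MC = 1.84 / 23.28 x 100 = 7.9%
Dry basis MC = 1.84 / 21.44 x 100 = 8.6%


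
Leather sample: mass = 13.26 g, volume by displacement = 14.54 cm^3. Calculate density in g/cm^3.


Density = mass / volume
Density = 13.26 / 14.54 = 0.912 g/cm^3


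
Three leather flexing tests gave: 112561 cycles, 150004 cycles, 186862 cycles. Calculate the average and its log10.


Average = 149809 cycles
log10 = 5.18

Average = (112561 + 150004 + 186862) / 3 = 149809 cycles
log10(149809) = 5.18


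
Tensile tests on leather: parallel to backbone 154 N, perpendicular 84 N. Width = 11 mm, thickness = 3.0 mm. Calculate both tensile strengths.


Parallel = 4.67 N/mm^2
Perpendicular = 2.55 N/mm^2

Area = 11 x 3.0 = 33.0 mm^2
TS (parallel) = 154 / 33.0 = 4.67 N/mm^2
TS (perpendicular) = 84 / 33.0 = 2.55 N/mm^2


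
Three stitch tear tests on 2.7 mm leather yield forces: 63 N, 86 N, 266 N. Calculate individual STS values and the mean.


STS1 = 23.3 N/mm
STS2 = 31.9 N/mm
STS3 = 98.5 N/mm
Mean = 51.2 N/mm

STS1 = 63 / 2.7 = 23.3 N/mm
STS2 = 86 / 2.7 = 31.9 N/mm
STS3 = 266 / 2.7 = 98.5 N/mm
Mean = (23.3 + 31.9 + 98.5) / 3 = 51.2 N/mm


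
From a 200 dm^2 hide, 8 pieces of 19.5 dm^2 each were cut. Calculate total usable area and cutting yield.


Usable area = 156.0 dm^2
Yield = 78.0%


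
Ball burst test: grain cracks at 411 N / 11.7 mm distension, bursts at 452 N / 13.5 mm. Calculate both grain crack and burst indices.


Crack index = 411 / 11.7 = 35.1 N/mm
Burst index = 452 / 13.5 = 33.5 N/mm


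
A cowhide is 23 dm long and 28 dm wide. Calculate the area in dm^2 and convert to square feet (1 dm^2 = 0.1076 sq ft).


Area = 23 x 28 = 644 dm^2
Conversion: 644 x 0.1076 = 69.29 sq ft


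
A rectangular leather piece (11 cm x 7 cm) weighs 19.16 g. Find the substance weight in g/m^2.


Area = 11 x 7 = 77 cm^2
SW = 19.16 / 77 x 10000 = 2488.3 g/m^2


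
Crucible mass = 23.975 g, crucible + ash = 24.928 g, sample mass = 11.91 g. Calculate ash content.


Ash mass = 24.928 - 23.975 = 0.953 g
Ash% = 0.953 / 11.91 x 100 = 8.00%


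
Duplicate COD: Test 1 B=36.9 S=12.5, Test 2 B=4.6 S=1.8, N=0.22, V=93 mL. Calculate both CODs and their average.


COD1 = 461.8 mg/L
COD2 = 53.0 mg/L
Average = 257.4 mg/L


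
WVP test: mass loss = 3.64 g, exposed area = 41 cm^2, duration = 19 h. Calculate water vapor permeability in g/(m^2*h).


WVP = mass_loss / (area x time) x 10000
WVP = 3.64 / (41 x 19) x 10000
WVP = 3.64 / 779 x 10000 = 46.73 g/(m^2*h)


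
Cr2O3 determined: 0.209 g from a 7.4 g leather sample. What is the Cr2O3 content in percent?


Cr2O3% = 0.209 / 7.4 x 100
Cr2O3% = 2.82%


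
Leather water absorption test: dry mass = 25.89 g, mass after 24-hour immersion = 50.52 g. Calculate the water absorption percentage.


95.1%

Water absorbed = 50.52 - 25.89 = 24.63 g
WA% = 24.63 / 25.89 x 100 = 95.1%


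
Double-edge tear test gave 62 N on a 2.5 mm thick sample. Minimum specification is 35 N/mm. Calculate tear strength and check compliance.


Tear strength = 62 / 2.5 = 24.8 N/mm
Required minimum = 35 N/mm
Compliant: No


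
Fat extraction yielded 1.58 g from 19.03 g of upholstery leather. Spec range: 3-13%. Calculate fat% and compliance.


Fat% = 1.58 / 19.03 x 100 = 8.3%
Spec range: 3-13%
Compliant: Yes


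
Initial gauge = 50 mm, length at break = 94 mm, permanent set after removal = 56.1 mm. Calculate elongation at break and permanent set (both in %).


Elongation at break = 88.0%
Permanent set = 12.2%

Elongation at break = (94 - 50) / 50 x 100 = 88.0%
Permanent set = (56.1 - 50) / 50 x 100 = 12.2%


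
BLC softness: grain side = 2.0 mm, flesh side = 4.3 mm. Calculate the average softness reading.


3.15 mm

Average = (2.0 + 4.3) / 2
Average = 3.15 mm


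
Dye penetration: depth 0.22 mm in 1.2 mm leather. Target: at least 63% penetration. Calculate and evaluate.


Penetration = 18.3%
Meets target: No

Penetration = 0.22 / 1.2 x 100 = 18.3%
Target: 63%
Meets target: No


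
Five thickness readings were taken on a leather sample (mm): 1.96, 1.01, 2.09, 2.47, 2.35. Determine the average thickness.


1.98 mm

Sum = 1.96 + 1.01 + 2.09 + 2.47 + 2.35 = 9.88
Average = 9.88 / 5 = 1.98 mm


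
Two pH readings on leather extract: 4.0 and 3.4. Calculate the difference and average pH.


Difference = 0.6
Average pH = 3.70


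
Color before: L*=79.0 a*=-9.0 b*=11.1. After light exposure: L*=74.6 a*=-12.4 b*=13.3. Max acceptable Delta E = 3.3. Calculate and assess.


dL = -4.4, da = -3.4, db = 2.2
dE = sqrt((-4.4)^2 + (-3.4)^2 + (2.2)^2) = 5.98
Max = 3.3
Passes: No


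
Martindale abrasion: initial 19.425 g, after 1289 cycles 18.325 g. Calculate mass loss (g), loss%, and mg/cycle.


Loss = 19.425 - 18.325 = 1.100 g
Loss% = 1.100 / 19.425 x 100 = 5.66%
Rate = 1.100 / 1289 x 1000 = 0.853 mg/cycle


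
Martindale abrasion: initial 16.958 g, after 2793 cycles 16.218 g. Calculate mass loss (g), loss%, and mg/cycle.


Mass loss = 0.740 g
Loss = 4.36%
Rate = 0.265 mg/cycle

Loss = 16.958 - 16.218 = 0.740 g
Loss% = 0.740 / 16.958 x 100 = 4.36%
Rate = 0.740 / 2793 x 1000 = 0.265 mg/cycle


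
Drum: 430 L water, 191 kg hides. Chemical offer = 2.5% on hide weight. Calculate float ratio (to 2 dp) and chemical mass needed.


Float ratio = 430 / 191 = 2.25
Chemical = 191 x 2.5 / 100 = 4.775 kg


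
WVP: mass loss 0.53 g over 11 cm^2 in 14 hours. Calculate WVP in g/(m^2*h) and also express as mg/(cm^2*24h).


WVP = 0.53 / (11 x 14) x 10000 = 34.42 g/(m^2*h)
Mass loss in mg = 0.53 x 1000 = 530 mg
Per cm^2 per 24h in mg: 530 x 24 / (11 x 14) = 12720 / 154 = 82.60 mg/(cm^2*24h)


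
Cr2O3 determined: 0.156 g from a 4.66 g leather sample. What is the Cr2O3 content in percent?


Cr2O3% = 0.156 / 4.66 x 100
Cr2O3% = 3.35%


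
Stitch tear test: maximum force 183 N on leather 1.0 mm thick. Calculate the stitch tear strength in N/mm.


183.0 N/mm

Stitch tear strength = force / thickness
STS = 183 / 1.0 = 183.0 N/mm


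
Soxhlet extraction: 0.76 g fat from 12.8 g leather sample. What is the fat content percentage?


Fat content = 0.76 / 12.8 x 100
Fat = 5.9%


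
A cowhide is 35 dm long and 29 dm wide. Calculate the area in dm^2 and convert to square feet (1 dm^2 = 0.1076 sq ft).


Area = 35 x 29 = 1015 dm^2
Conversion: 1015 x 0.1076 = 109.21 sq ft


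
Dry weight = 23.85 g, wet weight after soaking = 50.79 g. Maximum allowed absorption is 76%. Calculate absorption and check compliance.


Absorption = 113.0%
Compliant: No

WA = (50.79 - 23.85) / 23.85 x 100 = 113.0%
Maximum allowed: 76%
Compliant: No


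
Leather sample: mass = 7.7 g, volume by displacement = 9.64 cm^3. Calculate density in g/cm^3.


0.799 g/cm^3

Density = mass / volume
Density = 7.7 / 9.64 = 0.799 g/cm^3


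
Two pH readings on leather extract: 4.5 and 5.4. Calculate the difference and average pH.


Difference = 0.9
Average pH = 4.95


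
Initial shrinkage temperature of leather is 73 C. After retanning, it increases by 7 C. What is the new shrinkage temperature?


80 C


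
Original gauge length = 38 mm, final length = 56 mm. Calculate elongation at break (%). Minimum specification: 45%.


Elongation = 47.4%
Meets spec: Yes


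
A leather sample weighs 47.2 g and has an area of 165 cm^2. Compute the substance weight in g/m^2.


Substance weight = mass / area x 10000
SW = 47.2 / 165 x 10000
SW = 2860.6 g/m^2


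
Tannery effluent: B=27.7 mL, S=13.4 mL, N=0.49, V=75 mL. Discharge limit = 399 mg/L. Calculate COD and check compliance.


COD = (27.7 - 13.4) x 0.49 x 8000 / 75 = 747.4 mg/L
Limit: 399 mg/L
Compliant: No


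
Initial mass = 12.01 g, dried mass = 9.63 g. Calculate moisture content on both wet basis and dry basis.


Moisture lost = 12.01 - 9.63 = 2.38 g
Wet basis MC = 2.38 / 12.01 x 100 = 19.8%
Dry basis MC = 2.38 / 9.63 x 100 = 24.7%


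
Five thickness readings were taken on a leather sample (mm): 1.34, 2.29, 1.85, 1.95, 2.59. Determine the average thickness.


2.00 mm

Sum = 1.34 + 2.29 + 1.85 + 1.95 + 2.59 = 10.02
Average = 10.02 / 5 = 2.00 mm


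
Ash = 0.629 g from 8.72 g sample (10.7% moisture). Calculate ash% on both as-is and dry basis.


As-is ash = 7.21%
Dry-basis ash = 8.08%

As-is ash% = 0.629 / 8.72 x 100 = 7.21%
Dry mass = 8.72 x (100 - 10.7) / 100 = 7.78696 g
Dry-basis ash% = 0.629 / 7.78696 x 100 = 8.08%


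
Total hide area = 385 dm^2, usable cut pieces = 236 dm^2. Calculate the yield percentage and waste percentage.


Yield = 236 / 385 x 100 = 61.3%
Waste = 385 - 236 = 149 dm^2
Waste% = 100 - 61.3 = 38.7%


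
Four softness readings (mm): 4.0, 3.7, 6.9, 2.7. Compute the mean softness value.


4.33 mm


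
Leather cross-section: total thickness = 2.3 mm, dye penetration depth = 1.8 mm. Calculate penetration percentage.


Penetration% = 1.8 / 2.3 x 100
Penetration = 78.3%


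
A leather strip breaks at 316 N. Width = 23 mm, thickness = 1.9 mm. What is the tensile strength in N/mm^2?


Cross-sectional area = 23 x 1.9 = 43.7 mm^2
Tensile strength = 316 / 43.7 = 7.23 N/mm^2


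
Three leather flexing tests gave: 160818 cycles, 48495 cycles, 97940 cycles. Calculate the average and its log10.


Average = (160818 + 48495 + 97940) / 3 = 102418 cycles
log10(102418) = 5.01


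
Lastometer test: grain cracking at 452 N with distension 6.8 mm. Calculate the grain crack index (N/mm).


66.5 N/mm

Grain crack index = force / distension
Index = 452 / 6.8 = 66.5 N/mm


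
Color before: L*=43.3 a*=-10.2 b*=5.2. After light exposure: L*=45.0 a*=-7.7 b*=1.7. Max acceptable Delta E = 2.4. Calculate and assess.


Delta E = 4.62
Passes: No

dL = 1.7, da = 2.5, db = -3.5
dE = sqrt((1.7)^2 + (2.5)^2 + (-3.5)^2) = 4.62
Max = 2.4
Passes: No


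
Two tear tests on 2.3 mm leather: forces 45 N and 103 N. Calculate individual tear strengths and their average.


Tear 1 = 45 / 2.3 = 19.6 N/mm
Tear 2 = 103 / 2.3 = 44.8 N/mm
Average = (19.6 + 44.8) / 2 = 32.2 N/mm


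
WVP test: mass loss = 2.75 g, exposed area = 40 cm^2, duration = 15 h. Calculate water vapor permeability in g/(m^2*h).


WVP = mass_loss / (area x time) x 10000
WVP = 2.75 / (40 x 15) x 10000
WVP = 2.75 / 600 x 10000 = 45.83 g/(m^2*h)


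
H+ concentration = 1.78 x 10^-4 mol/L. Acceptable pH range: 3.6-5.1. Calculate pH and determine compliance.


pH = 3.75
Compliant: Yes

pH = -log10(1.78 x 10^-4) = 3.75
Range: 3.6 to 5.1
Compliant: Yes


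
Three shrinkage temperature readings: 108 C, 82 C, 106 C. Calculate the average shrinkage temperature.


98.7 C

Average = (108 + 82 + 106) / 3
Average = 296 / 3 = 98.7 C


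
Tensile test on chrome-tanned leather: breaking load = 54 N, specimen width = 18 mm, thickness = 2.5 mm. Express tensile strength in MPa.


1.20 MPa

Cross-section = 18 x 2.5 = 45.0 mm^2
TS = 54 / 45.0 = 1.20 MPa
(1 N/mm^2 = 1 MPa)


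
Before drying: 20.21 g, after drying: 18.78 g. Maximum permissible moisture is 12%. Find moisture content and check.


MC = (20.21 - 18.78) / 20.21 x 100 = 7.1%
Maximum: 12%
Acceptable: Yes


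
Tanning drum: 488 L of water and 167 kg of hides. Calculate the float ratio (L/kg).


Float ratio = water / hide weight
Ratio = 488 / 167 = 2.9


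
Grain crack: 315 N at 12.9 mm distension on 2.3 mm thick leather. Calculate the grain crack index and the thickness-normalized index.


Crack index = 24.4 N/mm
Normalized index = 10.6 N/mm per mm

Crack index = 315 / 12.9 = 24.4 N/mm
Normalized = 24.4 / 2.3 = 10.6 N/mm per mm


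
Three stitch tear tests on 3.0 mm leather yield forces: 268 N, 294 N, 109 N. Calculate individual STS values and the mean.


STS1 = 268 / 3.0 = 89.3 N/mm
STS2 = 294 / 3.0 = 98.0 N/mm
STS3 = 109 / 3.0 = 36.3 N/mm
Mean = (89.3 + 98.0 + 36.3) / 3 = 74.5 N/mm


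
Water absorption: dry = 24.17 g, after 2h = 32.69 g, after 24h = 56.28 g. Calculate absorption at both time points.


WA (2h) = (32.69 - 24.17) / 24.17 x 100 = 35.3%
WA (24h) = (56.28 - 24.17) / 24.17 x 100 = 132.9%


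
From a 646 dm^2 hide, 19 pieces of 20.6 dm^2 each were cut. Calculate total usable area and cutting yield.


Total usable = 19 x 20.6 = 391.4 dm^2
Yield = 391.4 / 646 x 100 = 60.6%


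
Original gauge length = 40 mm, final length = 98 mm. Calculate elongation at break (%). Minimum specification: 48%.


Elongation = 145.0%
Meets spec: Yes

Extension = 98 - 40 = 58 mm
Elongation = 58 / 40 x 100 = 145.0%
Minimum required: 48%
Meets specification: Yes


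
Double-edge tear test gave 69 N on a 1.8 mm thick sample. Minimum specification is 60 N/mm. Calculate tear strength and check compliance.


Tear strength = 38.3 N/mm
Compliant: No


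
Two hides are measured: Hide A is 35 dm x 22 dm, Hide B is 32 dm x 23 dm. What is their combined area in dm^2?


Hide A area = 35 x 22 = 770 dm^2
Hide B area = 32 x 23 = 736 dm^2
Total = 770 + 736 = 1506 dm^2


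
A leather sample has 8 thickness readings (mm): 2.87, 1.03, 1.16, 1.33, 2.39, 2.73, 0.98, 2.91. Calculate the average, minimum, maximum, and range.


Sum = 15.40
Average = 15.40 / 8 = 1.93 mm
Minimum = 0.98 mm
Maximum = 2.91 mm
Range = 2.91 - 0.98 = 1.93 mm


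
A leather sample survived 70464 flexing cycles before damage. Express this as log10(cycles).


log10(70464) = 4.85


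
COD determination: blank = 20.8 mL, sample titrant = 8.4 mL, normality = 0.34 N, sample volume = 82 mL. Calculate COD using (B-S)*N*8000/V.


COD = (20.8 - 8.4) x 0.34 x 8000 / 82
COD = 12.4 x 0.34 x 8000 / 82
COD = 411.3 mg/L


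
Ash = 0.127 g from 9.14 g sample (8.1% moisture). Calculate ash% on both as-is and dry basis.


As-is ash = 1.39%
Dry-basis ash = 1.51%


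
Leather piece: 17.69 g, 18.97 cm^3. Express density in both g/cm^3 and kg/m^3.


Density = 17.69 / 18.97 = 0.933 g/cm^3
Convert: 0.933 x 1000 = 933 kg/m^3


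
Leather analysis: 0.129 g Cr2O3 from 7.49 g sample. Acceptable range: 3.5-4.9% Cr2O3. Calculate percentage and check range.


Cr2O3% = 0.129 / 7.49 x 100 = 1.72%
Acceptable range: 3.5 to 4.9%
Within range: No


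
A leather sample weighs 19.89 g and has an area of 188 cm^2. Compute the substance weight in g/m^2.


1058.0 g/m^2


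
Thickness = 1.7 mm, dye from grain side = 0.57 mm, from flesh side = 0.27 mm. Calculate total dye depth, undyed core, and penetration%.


Total dyed = 0.57 + 0.27 = 0.84 mm
Undyed core = 1.7 - 0.84 = 0.86 mm
Penetration = 0.84 / 1.7 x 100 = 49.4%


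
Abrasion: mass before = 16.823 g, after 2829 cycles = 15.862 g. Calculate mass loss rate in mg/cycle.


Mass loss = 16.823 - 15.862 = 0.961 g
Rate = 0.961 / 2829 x 1000 = 0.340 mg/cycle


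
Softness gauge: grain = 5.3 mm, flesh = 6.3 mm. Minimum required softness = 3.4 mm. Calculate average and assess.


Average = (5.3 + 6.3) / 2 = 5.80 mm
Minimum = 3.4 mm
Meets requirement: Yes


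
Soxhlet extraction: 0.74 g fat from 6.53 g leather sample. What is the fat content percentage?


11.3%

Fat content = 0.74 / 6.53 x 100
Fat = 11.3%


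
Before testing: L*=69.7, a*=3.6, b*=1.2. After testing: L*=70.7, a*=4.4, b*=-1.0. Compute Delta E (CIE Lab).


Delta E = 2.55


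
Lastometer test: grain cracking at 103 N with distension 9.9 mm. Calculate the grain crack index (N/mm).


10.4 N/mm

Grain crack index = force / distension
Index = 103 / 9.9 = 10.4 N/mm


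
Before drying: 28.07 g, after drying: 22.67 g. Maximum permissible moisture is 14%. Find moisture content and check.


MC = (28.07 - 22.67) / 28.07 x 100 = 19.2%
Maximum: 14%
Acceptable: No


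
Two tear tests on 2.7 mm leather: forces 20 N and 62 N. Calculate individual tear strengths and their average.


Tear 1 = 7.4 N/mm
Tear 2 = 23.0 N/mm
Average = 15.2 N/mm

Tear 1 = 20 / 2.7 = 7.4 N/mm
Tear 2 = 62 / 2.7 = 23.0 N/mm
Average = (7.4 + 23.0) / 2 = 15.2 N/mm


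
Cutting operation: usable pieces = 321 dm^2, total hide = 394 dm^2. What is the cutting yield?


Yield = usable / total x 100
Yield = 321 / 394 x 100 = 81.5%


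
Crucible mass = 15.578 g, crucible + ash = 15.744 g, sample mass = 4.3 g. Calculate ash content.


Ash mass = 0.166 g
Ash content = 3.86%

Ash mass = 15.744 - 15.578 = 0.166 g
Ash% = 0.166 / 4.3 x 100 = 3.86%
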